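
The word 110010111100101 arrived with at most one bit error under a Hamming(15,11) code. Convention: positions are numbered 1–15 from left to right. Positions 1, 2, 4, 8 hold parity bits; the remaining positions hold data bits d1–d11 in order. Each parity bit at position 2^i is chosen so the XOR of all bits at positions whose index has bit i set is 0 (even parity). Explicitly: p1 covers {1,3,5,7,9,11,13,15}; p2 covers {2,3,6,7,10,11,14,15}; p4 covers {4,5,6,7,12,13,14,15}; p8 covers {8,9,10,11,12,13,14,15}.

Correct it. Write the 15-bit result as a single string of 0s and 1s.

s1 (pos 1,3,5,7,9,11,13,15): 1⊕0⊕1⊕1⊕1⊕0⊕1⊕1 = 0
s2 (pos 2,3,6,7,10,11,14,15): 1⊕0⊕0⊕1⊕1⊕0⊕0⊕1 = 0
s4 (pos 4,5,6,7,12,13,14,15): 0⊕1⊕0⊕1⊕0⊕1⊕0⊕1 = 0
s8 (pos 8,9,10,11,12,13,14,15): 1⊕1⊕1⊕0⊕0⊕1⊕0⊕1 = 1
Syndrome s8…s1 = 1000 → error at position 8.
Flip position 8: 110010111100101 → 110010101100101

110010101100101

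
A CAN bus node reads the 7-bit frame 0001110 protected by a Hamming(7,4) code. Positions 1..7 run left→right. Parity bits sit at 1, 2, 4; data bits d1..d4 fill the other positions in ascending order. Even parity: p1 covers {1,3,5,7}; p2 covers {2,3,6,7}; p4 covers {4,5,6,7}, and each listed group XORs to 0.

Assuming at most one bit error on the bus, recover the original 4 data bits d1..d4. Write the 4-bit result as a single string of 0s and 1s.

0111

s1 (pos 1,3,5,7): 0⊕0⊕1⊕0 = 1
s2 (pos 2,3,6,7): 0⊕0⊕1⊕0 = 1
s4 (pos 4,5,6,7): 1⊕1⊕1⊕0 = 1
Syndrome s4…s1 = 111 → error at position 7.
Flip position 7: 0001110 → 0001111
Read data bits from positions 3,5,6,7: 0111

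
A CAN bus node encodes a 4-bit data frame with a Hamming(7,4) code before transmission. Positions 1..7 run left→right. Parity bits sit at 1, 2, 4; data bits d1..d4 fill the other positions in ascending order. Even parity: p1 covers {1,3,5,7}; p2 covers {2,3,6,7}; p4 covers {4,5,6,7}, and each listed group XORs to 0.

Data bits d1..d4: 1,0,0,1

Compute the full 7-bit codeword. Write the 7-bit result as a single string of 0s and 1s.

Place data at non-parity positions: p1 p2 1 p4 0 0 1
p1 (pos 1,3,5,7): XOR of data positions = 1⊕0⊕1 = 0
p2 (pos 2,3,6,7): XOR of data positions = 1⊕0⊕1 = 0
p4 (pos 4,5,6,7): XOR of data positions = 0⊕0⊕1 = 1
Codeword: 0011001

0011001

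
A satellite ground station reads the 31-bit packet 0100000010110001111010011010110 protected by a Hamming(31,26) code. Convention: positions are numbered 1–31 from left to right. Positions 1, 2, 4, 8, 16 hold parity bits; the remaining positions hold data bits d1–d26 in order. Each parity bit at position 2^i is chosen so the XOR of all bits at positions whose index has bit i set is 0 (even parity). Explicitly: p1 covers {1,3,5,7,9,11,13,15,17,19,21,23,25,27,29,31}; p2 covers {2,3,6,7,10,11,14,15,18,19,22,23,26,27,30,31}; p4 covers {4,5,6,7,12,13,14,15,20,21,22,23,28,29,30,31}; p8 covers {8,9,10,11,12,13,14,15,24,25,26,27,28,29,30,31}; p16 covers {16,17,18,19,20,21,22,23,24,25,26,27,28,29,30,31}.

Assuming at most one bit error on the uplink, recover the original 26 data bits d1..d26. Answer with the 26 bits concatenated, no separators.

s1 (pos 1,3,5,7,9,11,13,15,17,19,21,23,25,27,29,31): 0⊕0⊕0⊕0⊕1⊕1⊕0⊕0⊕1⊕1⊕1⊕0⊕1⊕1⊕1⊕0 = 0
s2 (pos 2,3,6,7,10,11,14,15,18,19,22,23,26,27,30,31): 1⊕0⊕0⊕0⊕0⊕1⊕0⊕0⊕1⊕1⊕0⊕0⊕0⊕1⊕1⊕0 = 0
s4 (pos 4,5,6,7,12,13,14,15,20,21,22,23,28,29,30,31): 0⊕0⊕0⊕0⊕1⊕0⊕0⊕0⊕0⊕1⊕0⊕0⊕0⊕1⊕1⊕0 = 0
s8 (pos 8,9,10,11,12,13,14,15,24,25,26,27,28,29,30,31): 0⊕1⊕0⊕1⊕1⊕0⊕0⊕0⊕1⊕1⊕0⊕1⊕0⊕1⊕1⊕0 = 0
s16 (pos 16,17,18,19,20,21,22,23,24,25,26,27,28,29,30,31): 1⊕1⊕1⊕1⊕0⊕1⊕0⊕0⊕1⊕1⊕0⊕1⊕0⊕1⊕1⊕0 = 0
Syndrome s16…s1 = 00000 → no error.
Read data bits from positions 3,5,6,7,9,10,11,12,13,14,15,17,18,19,20,21,22,23,24,25,26,27,28,29,30,31: 00001011000111010011010110

00001011000111010011010110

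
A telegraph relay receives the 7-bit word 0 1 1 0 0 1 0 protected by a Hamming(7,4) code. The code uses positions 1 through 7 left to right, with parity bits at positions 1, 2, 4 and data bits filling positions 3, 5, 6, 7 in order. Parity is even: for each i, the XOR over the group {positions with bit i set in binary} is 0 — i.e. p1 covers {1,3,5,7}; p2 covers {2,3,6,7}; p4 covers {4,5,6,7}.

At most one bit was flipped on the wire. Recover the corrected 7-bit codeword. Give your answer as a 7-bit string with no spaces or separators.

s1 (pos 1,3,5,7): 0⊕1⊕0⊕0 = 1
s2 (pos 2,3,6,7): 1⊕1⊕1⊕0 = 1
s4 (pos 4,5,6,7): 0⊕0⊕1⊕0 = 1
Syndrome s4…s1 = 111 → error at position 7.
Flip position 7: 0110010 → 0110011

0110011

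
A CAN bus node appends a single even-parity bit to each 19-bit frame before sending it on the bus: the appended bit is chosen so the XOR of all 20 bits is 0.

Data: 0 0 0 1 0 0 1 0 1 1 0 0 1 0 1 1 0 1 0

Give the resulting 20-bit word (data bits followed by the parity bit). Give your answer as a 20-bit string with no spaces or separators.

00010010110010110100

XOR of the 19 data bits: 0⊕0⊕0⊕1⊕0⊕0⊕1⊕0⊕1⊕1⊕0⊕0⊕1⊕0⊕1⊕1⊕0⊕1⊕0 = 0
Parity bit = 0 (so all 20 bits XOR to 0).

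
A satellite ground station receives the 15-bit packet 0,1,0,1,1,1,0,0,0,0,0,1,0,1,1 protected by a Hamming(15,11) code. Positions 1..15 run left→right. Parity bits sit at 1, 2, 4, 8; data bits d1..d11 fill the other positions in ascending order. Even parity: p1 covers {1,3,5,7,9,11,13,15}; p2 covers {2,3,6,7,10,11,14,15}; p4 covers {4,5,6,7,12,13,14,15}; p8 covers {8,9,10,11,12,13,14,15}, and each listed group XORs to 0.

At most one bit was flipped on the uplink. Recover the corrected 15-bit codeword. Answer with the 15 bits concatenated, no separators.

010111010001011

s1 (pos 1,3,5,7,9,11,13,15): 0⊕0⊕1⊕0⊕0⊕0⊕0⊕1 = 0
s2 (pos 2,3,6,7,10,11,14,15): 1⊕0⊕1⊕0⊕0⊕0⊕1⊕1 = 0
s4 (pos 4,5,6,7,12,13,14,15): 1⊕1⊕1⊕0⊕1⊕0⊕1⊕1 = 0
s8 (pos 8,9,10,11,12,13,14,15): 0⊕0⊕0⊕0⊕1⊕0⊕1⊕1 = 1
Syndrome s8…s1 = 1000 → error at position 8.
Flip position 8: 010111000001011 → 010111010001011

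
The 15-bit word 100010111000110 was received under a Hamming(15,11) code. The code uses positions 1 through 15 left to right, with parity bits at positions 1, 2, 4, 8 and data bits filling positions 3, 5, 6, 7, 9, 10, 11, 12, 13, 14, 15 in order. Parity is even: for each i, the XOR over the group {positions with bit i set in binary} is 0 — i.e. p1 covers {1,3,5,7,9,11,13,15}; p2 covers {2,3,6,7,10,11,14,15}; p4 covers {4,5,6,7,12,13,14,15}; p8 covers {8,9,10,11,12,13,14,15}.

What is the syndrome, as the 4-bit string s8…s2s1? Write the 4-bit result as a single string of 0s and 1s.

0001

s1 (pos 1,3,5,7,9,11,13,15): 1⊕0⊕1⊕1⊕1⊕0⊕1⊕0 = 1
s2 (pos 2,3,6,7,10,11,14,15): 0⊕0⊕0⊕1⊕0⊕0⊕1⊕0 = 0
s4 (pos 4,5,6,7,12,13,14,15): 0⊕1⊕0⊕1⊕0⊕1⊕1⊕0 = 0
s8 (pos 8,9,10,11,12,13,14,15): 1⊕1⊕0⊕0⊕0⊕1⊕1⊕0 = 0
Syndrome s8…s1 = 0001 → error at position 1.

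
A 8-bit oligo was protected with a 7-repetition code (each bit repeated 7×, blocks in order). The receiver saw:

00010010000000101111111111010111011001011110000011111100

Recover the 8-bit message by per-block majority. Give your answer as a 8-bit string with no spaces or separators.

00111101

Block 1 (0001001): 2 ones → 0
Block 2 (0000000): 0 ones → 0
Block 3 (1011111): 6 ones → 1
Block 4 (1111101): 6 ones → 1
Block 5 (0111011): 5 ones → 1
Block 6 (0010111): 4 ones → 1
Block 7 (1000001): 2 ones → 0
Block 8 (1111100): 5 ones → 1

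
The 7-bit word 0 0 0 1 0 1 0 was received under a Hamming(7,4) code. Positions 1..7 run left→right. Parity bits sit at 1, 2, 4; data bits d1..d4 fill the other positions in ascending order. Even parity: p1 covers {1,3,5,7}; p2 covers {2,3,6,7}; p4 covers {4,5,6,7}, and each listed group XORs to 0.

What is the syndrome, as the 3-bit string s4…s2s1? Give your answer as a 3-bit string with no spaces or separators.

s1 (pos 1,3,5,7): 0⊕0⊕0⊕0 = 0
s2 (pos 2,3,6,7): 0⊕0⊕1⊕0 = 1
s4 (pos 4,5,6,7): 1⊕0⊕1⊕0 = 0
Syndrome s4…s1 = 010 → error at position 2.

010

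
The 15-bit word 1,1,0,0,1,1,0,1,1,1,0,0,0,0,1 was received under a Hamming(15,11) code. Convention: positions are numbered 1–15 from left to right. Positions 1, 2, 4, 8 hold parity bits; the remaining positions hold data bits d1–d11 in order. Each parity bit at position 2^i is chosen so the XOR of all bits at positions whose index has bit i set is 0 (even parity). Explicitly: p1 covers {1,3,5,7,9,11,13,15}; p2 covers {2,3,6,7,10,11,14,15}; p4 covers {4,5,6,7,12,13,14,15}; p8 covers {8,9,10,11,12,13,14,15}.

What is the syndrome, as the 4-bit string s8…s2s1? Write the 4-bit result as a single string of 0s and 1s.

0100

s1 (pos 1,3,5,7,9,11,13,15): 1⊕0⊕1⊕0⊕1⊕0⊕0⊕1 = 0
s2 (pos 2,3,6,7,10,11,14,15): 1⊕0⊕1⊕0⊕1⊕0⊕0⊕1 = 0
s4 (pos 4,5,6,7,12,13,14,15): 0⊕1⊕1⊕0⊕0⊕0⊕0⊕1 = 1
s8 (pos 8,9,10,11,12,13,14,15): 1⊕1⊕1⊕0⊕0⊕0⊕0⊕1 = 0
Syndrome s8…s1 = 0100 → error at position 4.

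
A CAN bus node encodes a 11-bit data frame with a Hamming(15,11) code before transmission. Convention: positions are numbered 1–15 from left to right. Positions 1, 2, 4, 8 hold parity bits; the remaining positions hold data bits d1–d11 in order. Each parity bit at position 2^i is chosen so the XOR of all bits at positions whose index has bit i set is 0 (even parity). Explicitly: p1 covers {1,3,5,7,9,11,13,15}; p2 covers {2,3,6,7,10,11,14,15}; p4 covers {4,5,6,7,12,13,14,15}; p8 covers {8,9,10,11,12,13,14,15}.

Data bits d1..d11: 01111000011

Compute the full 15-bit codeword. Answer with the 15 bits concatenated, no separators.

Place data at non-parity positions: p1 p2 0 p4 1 1 1 p8 1 0 0 0 0 1 1
p1 (pos 1,3,5,7,9,11,13,15): XOR of data positions = 0⊕1⊕1⊕1⊕0⊕0⊕1 = 0
p2 (pos 2,3,6,7,10,11,14,15): XOR of data positions = 0⊕1⊕1⊕0⊕0⊕1⊕1 = 0
p4 (pos 4,5,6,7,12,13,14,15): XOR of data positions = 1⊕1⊕1⊕0⊕0⊕1⊕1 = 1
p8 (pos 8,9,10,11,12,13,14,15): XOR of data positions = 1⊕0⊕0⊕0⊕0⊕1⊕1 = 1
Codeword: 000111111000011

000111111000011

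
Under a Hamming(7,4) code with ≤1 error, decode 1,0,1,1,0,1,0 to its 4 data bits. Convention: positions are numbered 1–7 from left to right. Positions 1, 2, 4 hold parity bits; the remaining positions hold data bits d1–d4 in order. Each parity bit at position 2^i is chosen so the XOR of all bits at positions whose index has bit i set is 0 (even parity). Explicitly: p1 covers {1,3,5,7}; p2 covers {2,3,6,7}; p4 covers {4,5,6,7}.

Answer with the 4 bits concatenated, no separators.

s1 (pos 1,3,5,7): 1⊕1⊕0⊕0 = 0
s2 (pos 2,3,6,7): 0⊕1⊕1⊕0 = 0
s4 (pos 4,5,6,7): 1⊕0⊕1⊕0 = 0
Syndrome s4…s1 = 000 → no error.
Read data bits from positions 3,5,6,7: 1010

1010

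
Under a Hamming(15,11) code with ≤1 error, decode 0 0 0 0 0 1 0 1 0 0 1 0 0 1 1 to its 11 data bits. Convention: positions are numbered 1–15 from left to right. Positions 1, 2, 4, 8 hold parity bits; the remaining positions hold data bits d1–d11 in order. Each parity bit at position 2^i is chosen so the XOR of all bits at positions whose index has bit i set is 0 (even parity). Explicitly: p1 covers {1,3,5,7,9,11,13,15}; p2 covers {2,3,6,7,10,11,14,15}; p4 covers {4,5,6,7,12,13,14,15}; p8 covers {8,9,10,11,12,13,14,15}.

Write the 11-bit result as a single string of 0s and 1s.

s1 (pos 1,3,5,7,9,11,13,15): 0⊕0⊕0⊕0⊕0⊕1⊕0⊕1 = 0
s2 (pos 2,3,6,7,10,11,14,15): 0⊕0⊕1⊕0⊕0⊕1⊕1⊕1 = 0
s4 (pos 4,5,6,7,12,13,14,15): 0⊕0⊕1⊕0⊕0⊕0⊕1⊕1 = 1
s8 (pos 8,9,10,11,12,13,14,15): 1⊕0⊕0⊕1⊕0⊕0⊕1⊕1 = 0
Syndrome s8…s1 = 0100 → error at position 4.
Flip position 4: 000001010010011 → 000101010010011
Read data bits from positions 3,5,6,7,9,10,11,12,13,14,15: 00100010011

00100010011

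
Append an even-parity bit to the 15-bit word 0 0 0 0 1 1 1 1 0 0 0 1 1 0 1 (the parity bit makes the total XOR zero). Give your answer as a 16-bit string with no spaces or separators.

0000111100011011

XOR of the 15 data bits: 0⊕0⊕0⊕0⊕1⊕1⊕1⊕1⊕0⊕0⊕0⊕1⊕1⊕0⊕1 = 1
Parity bit = 1 (so all 16 bits XOR to 0).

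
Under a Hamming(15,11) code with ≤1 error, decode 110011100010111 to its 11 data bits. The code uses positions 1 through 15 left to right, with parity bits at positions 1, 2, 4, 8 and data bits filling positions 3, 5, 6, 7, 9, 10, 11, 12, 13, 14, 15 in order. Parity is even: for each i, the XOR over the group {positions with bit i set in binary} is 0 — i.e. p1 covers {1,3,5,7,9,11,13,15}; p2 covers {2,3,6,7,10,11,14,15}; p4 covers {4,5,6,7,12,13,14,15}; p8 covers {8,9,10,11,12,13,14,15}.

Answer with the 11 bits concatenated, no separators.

s1 (pos 1,3,5,7,9,11,13,15): 1⊕0⊕1⊕1⊕0⊕1⊕1⊕1 = 0
s2 (pos 2,3,6,7,10,11,14,15): 1⊕0⊕1⊕1⊕0⊕1⊕1⊕1 = 0
s4 (pos 4,5,6,7,12,13,14,15): 0⊕1⊕1⊕1⊕0⊕1⊕1⊕1 = 0
s8 (pos 8,9,10,11,12,13,14,15): 0⊕0⊕0⊕1⊕0⊕1⊕1⊕1 = 0
Syndrome s8…s1 = 0000 → no error.
Read data bits from positions 3,5,6,7,9,10,11,12,13,14,15: 01110010111

01110010111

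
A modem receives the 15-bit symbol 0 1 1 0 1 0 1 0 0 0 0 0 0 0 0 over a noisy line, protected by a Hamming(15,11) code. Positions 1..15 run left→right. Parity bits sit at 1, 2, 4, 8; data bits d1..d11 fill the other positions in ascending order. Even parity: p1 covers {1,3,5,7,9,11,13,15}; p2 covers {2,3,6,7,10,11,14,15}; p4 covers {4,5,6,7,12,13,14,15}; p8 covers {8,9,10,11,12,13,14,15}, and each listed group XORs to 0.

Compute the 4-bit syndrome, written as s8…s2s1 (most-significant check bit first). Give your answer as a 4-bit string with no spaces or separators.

0011

s1 (pos 1,3,5,7,9,11,13,15): 0⊕1⊕1⊕1⊕0⊕0⊕0⊕0 = 1
s2 (pos 2,3,6,7,10,11,14,15): 1⊕1⊕0⊕1⊕0⊕0⊕0⊕0 = 1
s4 (pos 4,5,6,7,12,13,14,15): 0⊕1⊕0⊕1⊕0⊕0⊕0⊕0 = 0
s8 (pos 8,9,10,11,12,13,14,15): 0⊕0⊕0⊕0⊕0⊕0⊕0⊕0 = 0
Syndrome s8…s1 = 0011 → error at position 3.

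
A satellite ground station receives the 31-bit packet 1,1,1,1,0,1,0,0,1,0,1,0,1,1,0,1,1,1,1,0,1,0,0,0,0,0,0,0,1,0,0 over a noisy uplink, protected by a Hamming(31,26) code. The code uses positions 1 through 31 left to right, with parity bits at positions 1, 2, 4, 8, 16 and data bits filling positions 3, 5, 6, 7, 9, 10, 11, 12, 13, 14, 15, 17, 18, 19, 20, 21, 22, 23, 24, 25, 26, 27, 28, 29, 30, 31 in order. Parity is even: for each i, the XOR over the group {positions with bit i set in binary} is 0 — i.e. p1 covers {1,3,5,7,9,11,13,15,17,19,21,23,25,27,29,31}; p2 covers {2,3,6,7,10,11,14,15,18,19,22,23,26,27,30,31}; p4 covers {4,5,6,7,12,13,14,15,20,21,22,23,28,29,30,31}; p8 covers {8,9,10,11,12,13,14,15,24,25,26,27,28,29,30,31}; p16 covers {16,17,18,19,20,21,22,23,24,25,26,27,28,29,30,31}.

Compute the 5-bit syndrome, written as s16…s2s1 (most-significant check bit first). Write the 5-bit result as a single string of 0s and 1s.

s1 (pos 1,3,5,7,9,11,13,15,17,19,21,23,25,27,29,31): 1⊕1⊕0⊕0⊕1⊕1⊕1⊕0⊕1⊕1⊕1⊕0⊕0⊕0⊕1⊕0 = 1
s2 (pos 2,3,6,7,10,11,14,15,18,19,22,23,26,27,30,31): 1⊕1⊕1⊕0⊕0⊕1⊕1⊕0⊕1⊕1⊕0⊕0⊕0⊕0⊕0⊕0 = 1
s4 (pos 4,5,6,7,12,13,14,15,20,21,22,23,28,29,30,31): 1⊕0⊕1⊕0⊕0⊕1⊕1⊕0⊕0⊕1⊕0⊕0⊕0⊕1⊕0⊕0 = 0
s8 (pos 8,9,10,11,12,13,14,15,24,25,26,27,28,29,30,31): 0⊕1⊕0⊕1⊕0⊕1⊕1⊕0⊕0⊕0⊕0⊕0⊕0⊕1⊕0⊕0 = 1
s16 (pos 16,17,18,19,20,21,22,23,24,25,26,27,28,29,30,31): 1⊕1⊕1⊕1⊕0⊕1⊕0⊕0⊕0⊕0⊕0⊕0⊕0⊕1⊕0⊕0 = 0
Syndrome s16…s1 = 01011 → error at position 11.

01011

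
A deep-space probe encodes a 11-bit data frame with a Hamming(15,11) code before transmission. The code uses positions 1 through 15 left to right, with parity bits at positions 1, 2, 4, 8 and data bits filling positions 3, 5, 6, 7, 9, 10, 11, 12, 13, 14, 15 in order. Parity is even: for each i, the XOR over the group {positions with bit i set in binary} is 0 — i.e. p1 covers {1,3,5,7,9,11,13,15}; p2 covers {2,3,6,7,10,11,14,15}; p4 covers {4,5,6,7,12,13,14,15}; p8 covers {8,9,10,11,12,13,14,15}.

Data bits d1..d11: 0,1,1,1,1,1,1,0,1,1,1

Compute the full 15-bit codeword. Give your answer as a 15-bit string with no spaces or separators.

Place data at non-parity positions: p1 p2 0 p4 1 1 1 p8 1 1 1 0 1 1 1
p1 (pos 1,3,5,7,9,11,13,15): XOR of data positions = 0⊕1⊕1⊕1⊕1⊕1⊕1 = 0
p2 (pos 2,3,6,7,10,11,14,15): XOR of data positions = 0⊕1⊕1⊕1⊕1⊕1⊕1 = 0
p4 (pos 4,5,6,7,12,13,14,15): XOR of data positions = 1⊕1⊕1⊕0⊕1⊕1⊕1 = 0
p8 (pos 8,9,10,11,12,13,14,15): XOR of data positions = 1⊕1⊕1⊕0⊕1⊕1⊕1 = 0
Codeword: 000011101110111

000011101110111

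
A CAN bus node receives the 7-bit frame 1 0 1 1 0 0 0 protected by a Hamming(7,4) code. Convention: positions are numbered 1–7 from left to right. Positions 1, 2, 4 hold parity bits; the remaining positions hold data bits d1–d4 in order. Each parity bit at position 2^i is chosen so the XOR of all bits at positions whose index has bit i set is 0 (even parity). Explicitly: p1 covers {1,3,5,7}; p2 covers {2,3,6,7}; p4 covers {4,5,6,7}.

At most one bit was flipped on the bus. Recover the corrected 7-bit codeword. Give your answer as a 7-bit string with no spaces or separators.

s1 (pos 1,3,5,7): 1⊕1⊕0⊕0 = 0
s2 (pos 2,3,6,7): 0⊕1⊕0⊕0 = 1
s4 (pos 4,5,6,7): 1⊕0⊕0⊕0 = 1
Syndrome s4…s1 = 110 → error at position 6.
Flip position 6: 1011000 → 1011010

1011010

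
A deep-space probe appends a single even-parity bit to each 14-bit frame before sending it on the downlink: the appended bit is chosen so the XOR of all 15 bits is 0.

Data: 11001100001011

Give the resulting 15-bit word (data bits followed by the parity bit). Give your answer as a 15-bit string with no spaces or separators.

XOR of the 14 data bits: 1⊕1⊕0⊕0⊕1⊕1⊕0⊕0⊕0⊕0⊕1⊕0⊕1⊕1 = 1
Parity bit = 1 (so all 15 bits XOR to 0).

110011000010111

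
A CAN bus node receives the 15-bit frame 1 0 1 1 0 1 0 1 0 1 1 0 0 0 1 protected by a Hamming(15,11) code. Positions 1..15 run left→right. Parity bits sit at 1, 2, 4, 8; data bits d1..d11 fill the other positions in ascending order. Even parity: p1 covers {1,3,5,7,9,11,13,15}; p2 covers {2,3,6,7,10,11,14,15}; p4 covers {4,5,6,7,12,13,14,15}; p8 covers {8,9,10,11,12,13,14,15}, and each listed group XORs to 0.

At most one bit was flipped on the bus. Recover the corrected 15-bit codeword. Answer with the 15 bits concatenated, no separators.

101100010110001

s1 (pos 1,3,5,7,9,11,13,15): 1⊕1⊕0⊕0⊕0⊕1⊕0⊕1 = 0
s2 (pos 2,3,6,7,10,11,14,15): 0⊕1⊕1⊕0⊕1⊕1⊕0⊕1 = 1
s4 (pos 4,5,6,7,12,13,14,15): 1⊕0⊕1⊕0⊕0⊕0⊕0⊕1 = 1
s8 (pos 8,9,10,11,12,13,14,15): 1⊕0⊕1⊕1⊕0⊕0⊕0⊕1 = 0
Syndrome s8…s1 = 0110 → error at position 6.
Flip position 6: 101101010110001 → 101100010110001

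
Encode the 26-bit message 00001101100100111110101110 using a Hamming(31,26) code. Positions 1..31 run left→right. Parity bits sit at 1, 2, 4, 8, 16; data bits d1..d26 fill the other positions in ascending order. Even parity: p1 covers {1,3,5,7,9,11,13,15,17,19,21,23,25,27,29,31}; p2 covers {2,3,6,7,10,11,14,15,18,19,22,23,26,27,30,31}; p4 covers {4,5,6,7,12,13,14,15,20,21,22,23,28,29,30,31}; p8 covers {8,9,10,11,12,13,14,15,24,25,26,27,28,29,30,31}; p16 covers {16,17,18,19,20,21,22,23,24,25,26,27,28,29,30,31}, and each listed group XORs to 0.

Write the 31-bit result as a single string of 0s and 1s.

0101000111011000100111110101110

Place data at non-parity positions: p1 p2 0 p4 0 0 0 p8 1 1 0 1 1 0 0 p16 1 0 0 1 1 1 1 1 0 1 0 1 1 1 0
p1 (pos 1,3,5,7,9,11,13,15,17,19,21,23,25,27,29,31): XOR of data positions = 0⊕0⊕0⊕1⊕0⊕1⊕0⊕1⊕0⊕1⊕1⊕0⊕0⊕1⊕0 = 0
p2 (pos 2,3,6,7,10,11,14,15,18,19,22,23,26,27,30,31): XOR of data positions = 0⊕0⊕0⊕1⊕0⊕0⊕0⊕0⊕0⊕1⊕1⊕1⊕0⊕1⊕0 = 1
p4 (pos 4,5,6,7,12,13,14,15,20,21,22,23,28,29,30,31): XOR of data positions = 0⊕0⊕0⊕1⊕1⊕0⊕0⊕1⊕1⊕1⊕1⊕1⊕1⊕1⊕0 = 1
p8 (pos 8,9,10,11,12,13,14,15,24,25,26,27,28,29,30,31): XOR of data positions = 1⊕1⊕0⊕1⊕1⊕0⊕0⊕1⊕0⊕1⊕0⊕1⊕1⊕1⊕0 = 1
p16 (pos 16,17,18,19,20,21,22,23,24,25,26,27,28,29,30,31): XOR of data positions = 1⊕0⊕0⊕1⊕1⊕1⊕1⊕1⊕0⊕1⊕0⊕1⊕1⊕1⊕0 = 0
Codeword: 0101000111011000100111110101110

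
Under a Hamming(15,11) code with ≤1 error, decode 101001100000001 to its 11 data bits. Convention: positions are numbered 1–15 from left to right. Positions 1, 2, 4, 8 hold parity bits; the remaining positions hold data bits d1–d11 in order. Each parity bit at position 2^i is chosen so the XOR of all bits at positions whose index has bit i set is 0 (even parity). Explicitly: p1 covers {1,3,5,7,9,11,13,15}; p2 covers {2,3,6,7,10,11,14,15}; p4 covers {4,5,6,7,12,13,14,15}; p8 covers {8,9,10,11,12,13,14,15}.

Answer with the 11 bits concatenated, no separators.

s1 (pos 1,3,5,7,9,11,13,15): 1⊕1⊕0⊕1⊕0⊕0⊕0⊕1 = 0
s2 (pos 2,3,6,7,10,11,14,15): 0⊕1⊕1⊕1⊕0⊕0⊕0⊕1 = 0
s4 (pos 4,5,6,7,12,13,14,15): 0⊕0⊕1⊕1⊕0⊕0⊕0⊕1 = 1
s8 (pos 8,9,10,11,12,13,14,15): 0⊕0⊕0⊕0⊕0⊕0⊕0⊕1 = 1
Syndrome s8…s1 = 1100 → error at position 12.
Flip position 12: 101001100000001 → 101001100001001
Read data bits from positions 3,5,6,7,9,10,11,12,13,14,15: 10110001001

10110001001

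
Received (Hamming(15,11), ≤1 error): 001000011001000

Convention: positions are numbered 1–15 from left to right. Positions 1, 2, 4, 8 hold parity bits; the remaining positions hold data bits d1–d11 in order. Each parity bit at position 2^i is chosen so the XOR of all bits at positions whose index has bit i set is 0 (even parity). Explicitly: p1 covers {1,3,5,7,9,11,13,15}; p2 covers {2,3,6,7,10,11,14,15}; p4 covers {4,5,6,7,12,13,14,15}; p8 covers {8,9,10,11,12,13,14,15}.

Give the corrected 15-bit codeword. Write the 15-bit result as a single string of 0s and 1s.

s1 (pos 1,3,5,7,9,11,13,15): 0⊕1⊕0⊕0⊕1⊕0⊕0⊕0 = 0
s2 (pos 2,3,6,7,10,11,14,15): 0⊕1⊕0⊕0⊕0⊕0⊕0⊕0 = 1
s4 (pos 4,5,6,7,12,13,14,15): 0⊕0⊕0⊕0⊕1⊕0⊕0⊕0 = 1
s8 (pos 8,9,10,11,12,13,14,15): 1⊕1⊕0⊕0⊕1⊕0⊕0⊕0 = 1
Syndrome s8…s1 = 1110 → error at position 14.
Flip position 14: 001000011001000 → 001000011001010

001000011001010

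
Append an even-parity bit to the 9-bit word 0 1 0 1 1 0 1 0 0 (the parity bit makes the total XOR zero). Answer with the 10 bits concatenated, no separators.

XOR of the 9 data bits: 0⊕1⊕0⊕1⊕1⊕0⊕1⊕0⊕0 = 0
Parity bit = 0 (so all 10 bits XOR to 0).

0101101000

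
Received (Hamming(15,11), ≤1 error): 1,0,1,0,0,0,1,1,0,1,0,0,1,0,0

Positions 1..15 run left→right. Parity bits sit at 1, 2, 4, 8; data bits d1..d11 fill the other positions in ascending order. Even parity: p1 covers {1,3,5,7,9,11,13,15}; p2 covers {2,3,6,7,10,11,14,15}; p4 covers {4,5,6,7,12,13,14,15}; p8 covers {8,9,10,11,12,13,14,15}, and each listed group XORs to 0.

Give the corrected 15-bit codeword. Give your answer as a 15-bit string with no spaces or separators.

101000110000100

s1 (pos 1,3,5,7,9,11,13,15): 1⊕1⊕0⊕1⊕0⊕0⊕1⊕0 = 0
s2 (pos 2,3,6,7,10,11,14,15): 0⊕1⊕0⊕1⊕1⊕0⊕0⊕0 = 1
s4 (pos 4,5,6,7,12,13,14,15): 0⊕0⊕0⊕1⊕0⊕1⊕0⊕0 = 0
s8 (pos 8,9,10,11,12,13,14,15): 1⊕0⊕1⊕0⊕0⊕1⊕0⊕0 = 1
Syndrome s8…s1 = 1010 → error at position 10.
Flip position 10: 101000110100100 → 101000110000100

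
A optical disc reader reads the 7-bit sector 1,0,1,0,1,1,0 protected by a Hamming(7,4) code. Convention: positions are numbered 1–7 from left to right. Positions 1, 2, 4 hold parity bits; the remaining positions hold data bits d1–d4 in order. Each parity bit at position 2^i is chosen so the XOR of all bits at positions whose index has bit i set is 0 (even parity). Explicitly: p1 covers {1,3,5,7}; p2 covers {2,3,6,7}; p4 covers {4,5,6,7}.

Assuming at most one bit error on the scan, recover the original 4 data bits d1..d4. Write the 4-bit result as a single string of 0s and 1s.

1110

s1 (pos 1,3,5,7): 1⊕1⊕1⊕0 = 1
s2 (pos 2,3,6,7): 0⊕1⊕1⊕0 = 0
s4 (pos 4,5,6,7): 0⊕1⊕1⊕0 = 0
Syndrome s4…s1 = 001 → error at position 1.
Flip position 1: 1010110 → 0010110
Read data bits from positions 3,5,6,7: 1110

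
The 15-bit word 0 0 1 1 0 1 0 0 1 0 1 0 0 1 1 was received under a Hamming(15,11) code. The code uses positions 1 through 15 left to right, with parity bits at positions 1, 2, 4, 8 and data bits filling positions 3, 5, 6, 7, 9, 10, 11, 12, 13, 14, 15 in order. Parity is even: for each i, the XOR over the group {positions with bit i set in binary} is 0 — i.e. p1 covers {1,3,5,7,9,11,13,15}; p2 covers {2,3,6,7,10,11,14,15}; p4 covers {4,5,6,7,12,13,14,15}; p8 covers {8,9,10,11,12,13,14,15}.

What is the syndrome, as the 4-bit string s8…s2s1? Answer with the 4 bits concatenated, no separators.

0010

s1 (pos 1,3,5,7,9,11,13,15): 0⊕1⊕0⊕0⊕1⊕1⊕0⊕1 = 0
s2 (pos 2,3,6,7,10,11,14,15): 0⊕1⊕1⊕0⊕0⊕1⊕1⊕1 = 1
s4 (pos 4,5,6,7,12,13,14,15): 1⊕0⊕1⊕0⊕0⊕0⊕1⊕1 = 0
s8 (pos 8,9,10,11,12,13,14,15): 0⊕1⊕0⊕1⊕0⊕0⊕1⊕1 = 0
Syndrome s8…s1 = 0010 → error at position 2.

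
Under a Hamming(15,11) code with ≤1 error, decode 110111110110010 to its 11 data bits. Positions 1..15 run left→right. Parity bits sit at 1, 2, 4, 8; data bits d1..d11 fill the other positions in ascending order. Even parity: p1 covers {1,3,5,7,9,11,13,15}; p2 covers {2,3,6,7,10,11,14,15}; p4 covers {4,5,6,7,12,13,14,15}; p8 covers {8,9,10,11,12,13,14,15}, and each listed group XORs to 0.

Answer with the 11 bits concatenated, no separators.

01110110010

s1 (pos 1,3,5,7,9,11,13,15): 1⊕0⊕1⊕1⊕0⊕1⊕0⊕0 = 0
s2 (pos 2,3,6,7,10,11,14,15): 1⊕0⊕1⊕1⊕1⊕1⊕1⊕0 = 0
s4 (pos 4,5,6,7,12,13,14,15): 1⊕1⊕1⊕1⊕0⊕0⊕1⊕0 = 1
s8 (pos 8,9,10,11,12,13,14,15): 1⊕0⊕1⊕1⊕0⊕0⊕1⊕0 = 0
Syndrome s8…s1 = 0100 → error at position 4.
Flip position 4: 110111110110010 → 110011110110010
Read data bits from positions 3,5,6,7,9,10,11,12,13,14,15: 01110110010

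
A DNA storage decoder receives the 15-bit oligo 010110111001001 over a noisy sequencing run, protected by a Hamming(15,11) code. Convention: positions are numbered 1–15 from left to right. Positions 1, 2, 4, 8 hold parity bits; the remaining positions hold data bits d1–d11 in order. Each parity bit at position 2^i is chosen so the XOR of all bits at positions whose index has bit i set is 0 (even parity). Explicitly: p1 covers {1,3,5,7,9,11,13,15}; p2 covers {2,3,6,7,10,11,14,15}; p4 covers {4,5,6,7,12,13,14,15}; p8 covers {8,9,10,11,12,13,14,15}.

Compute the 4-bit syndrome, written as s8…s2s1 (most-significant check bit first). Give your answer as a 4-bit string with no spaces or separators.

s1 (pos 1,3,5,7,9,11,13,15): 0⊕0⊕1⊕1⊕1⊕0⊕0⊕1 = 0
s2 (pos 2,3,6,7,10,11,14,15): 1⊕0⊕0⊕1⊕0⊕0⊕0⊕1 = 1
s4 (pos 4,5,6,7,12,13,14,15): 1⊕1⊕0⊕1⊕1⊕0⊕0⊕1 = 1
s8 (pos 8,9,10,11,12,13,14,15): 1⊕1⊕0⊕0⊕1⊕0⊕0⊕1 = 0
Syndrome s8…s1 = 0110 → error at position 6.

0110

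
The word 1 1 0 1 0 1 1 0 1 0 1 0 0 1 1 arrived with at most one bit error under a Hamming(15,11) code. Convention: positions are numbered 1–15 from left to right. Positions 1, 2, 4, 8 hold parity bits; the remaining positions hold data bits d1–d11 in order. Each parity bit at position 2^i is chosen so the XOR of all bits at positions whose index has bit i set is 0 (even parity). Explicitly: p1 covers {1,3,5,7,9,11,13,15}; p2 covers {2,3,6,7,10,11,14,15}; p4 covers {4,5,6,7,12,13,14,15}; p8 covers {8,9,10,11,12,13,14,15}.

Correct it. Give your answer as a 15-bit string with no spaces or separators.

110111101010011

s1 (pos 1,3,5,7,9,11,13,15): 1⊕0⊕0⊕1⊕1⊕1⊕0⊕1 = 1
s2 (pos 2,3,6,7,10,11,14,15): 1⊕0⊕1⊕1⊕0⊕1⊕1⊕1 = 0
s4 (pos 4,5,6,7,12,13,14,15): 1⊕0⊕1⊕1⊕0⊕0⊕1⊕1 = 1
s8 (pos 8,9,10,11,12,13,14,15): 0⊕1⊕0⊕1⊕0⊕0⊕1⊕1 = 0
Syndrome s8…s1 = 0101 → error at position 5.
Flip position 5: 110101101010011 → 110111101010011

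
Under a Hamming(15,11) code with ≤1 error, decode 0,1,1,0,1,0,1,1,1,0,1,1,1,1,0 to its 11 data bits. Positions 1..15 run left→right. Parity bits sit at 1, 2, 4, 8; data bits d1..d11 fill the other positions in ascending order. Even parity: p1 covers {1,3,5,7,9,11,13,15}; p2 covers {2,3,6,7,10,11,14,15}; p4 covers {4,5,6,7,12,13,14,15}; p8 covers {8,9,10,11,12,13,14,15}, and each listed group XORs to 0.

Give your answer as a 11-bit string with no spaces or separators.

11111011110

s1 (pos 1,3,5,7,9,11,13,15): 0⊕1⊕1⊕1⊕1⊕1⊕1⊕0 = 0
s2 (pos 2,3,6,7,10,11,14,15): 1⊕1⊕0⊕1⊕0⊕1⊕1⊕0 = 1
s4 (pos 4,5,6,7,12,13,14,15): 0⊕1⊕0⊕1⊕1⊕1⊕1⊕0 = 1
s8 (pos 8,9,10,11,12,13,14,15): 1⊕1⊕0⊕1⊕1⊕1⊕1⊕0 = 0
Syndrome s8…s1 = 0110 → error at position 6.
Flip position 6: 011010111011110 → 011011111011110
Read data bits from positions 3,5,6,7,9,10,11,12,13,14,15: 11111011110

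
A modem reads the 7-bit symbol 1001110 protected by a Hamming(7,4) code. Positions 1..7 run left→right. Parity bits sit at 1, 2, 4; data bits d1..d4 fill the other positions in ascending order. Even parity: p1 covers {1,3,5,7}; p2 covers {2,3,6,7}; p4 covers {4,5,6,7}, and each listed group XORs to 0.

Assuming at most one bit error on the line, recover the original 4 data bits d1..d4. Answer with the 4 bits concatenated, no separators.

s1 (pos 1,3,5,7): 1⊕0⊕1⊕0 = 0
s2 (pos 2,3,6,7): 0⊕0⊕1⊕0 = 1
s4 (pos 4,5,6,7): 1⊕1⊕1⊕0 = 1
Syndrome s4…s1 = 110 → error at position 6.
Flip position 6: 1001110 → 1001100
Read data bits from positions 3,5,6,7: 0100

0100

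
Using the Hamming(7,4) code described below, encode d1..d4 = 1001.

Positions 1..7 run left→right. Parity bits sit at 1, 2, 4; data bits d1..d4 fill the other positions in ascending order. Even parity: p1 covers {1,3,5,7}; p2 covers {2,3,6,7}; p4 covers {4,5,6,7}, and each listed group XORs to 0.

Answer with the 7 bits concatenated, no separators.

Place data at non-parity positions: p1 p2 1 p4 0 0 1
p1 (pos 1,3,5,7): XOR of data positions = 1⊕0⊕1 = 0
p2 (pos 2,3,6,7): XOR of data positions = 1⊕0⊕1 = 0
p4 (pos 4,5,6,7): XOR of data positions = 0⊕0⊕1 = 1
Codeword: 0011001

0011001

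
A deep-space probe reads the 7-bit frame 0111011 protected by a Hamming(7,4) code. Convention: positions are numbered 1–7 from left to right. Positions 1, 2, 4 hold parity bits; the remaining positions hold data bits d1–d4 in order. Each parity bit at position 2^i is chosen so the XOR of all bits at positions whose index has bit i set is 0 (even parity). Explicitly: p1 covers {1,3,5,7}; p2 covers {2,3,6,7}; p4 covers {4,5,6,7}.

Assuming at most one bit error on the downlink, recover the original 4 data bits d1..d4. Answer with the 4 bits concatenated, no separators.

s1 (pos 1,3,5,7): 0⊕1⊕0⊕1 = 0
s2 (pos 2,3,6,7): 1⊕1⊕1⊕1 = 0
s4 (pos 4,5,6,7): 1⊕0⊕1⊕1 = 1
Syndrome s4…s1 = 100 → error at position 4.
Flip position 4: 0111011 → 0110011
Read data bits from positions 3,5,6,7: 1011

1011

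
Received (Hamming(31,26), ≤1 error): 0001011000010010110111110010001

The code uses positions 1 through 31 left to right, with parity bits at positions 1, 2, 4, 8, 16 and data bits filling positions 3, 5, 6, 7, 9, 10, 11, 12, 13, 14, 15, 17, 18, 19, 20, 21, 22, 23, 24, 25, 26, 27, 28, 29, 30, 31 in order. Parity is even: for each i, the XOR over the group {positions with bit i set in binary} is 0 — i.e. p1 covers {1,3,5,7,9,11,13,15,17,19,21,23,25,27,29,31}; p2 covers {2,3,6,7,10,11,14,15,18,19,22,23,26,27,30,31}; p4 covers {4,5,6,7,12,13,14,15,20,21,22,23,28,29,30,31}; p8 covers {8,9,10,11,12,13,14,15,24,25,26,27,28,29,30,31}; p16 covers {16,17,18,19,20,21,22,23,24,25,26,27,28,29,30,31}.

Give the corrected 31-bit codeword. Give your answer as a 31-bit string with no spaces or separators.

0001011000010010110111111010001

s1 (pos 1,3,5,7,9,11,13,15,17,19,21,23,25,27,29,31): 0⊕0⊕0⊕1⊕0⊕0⊕0⊕1⊕1⊕0⊕1⊕1⊕0⊕1⊕0⊕1 = 1
s2 (pos 2,3,6,7,10,11,14,15,18,19,22,23,26,27,30,31): 0⊕0⊕1⊕1⊕0⊕0⊕0⊕1⊕1⊕0⊕1⊕1⊕0⊕1⊕0⊕1 = 0
s4 (pos 4,5,6,7,12,13,14,15,20,21,22,23,28,29,30,31): 1⊕0⊕1⊕1⊕1⊕0⊕0⊕1⊕1⊕1⊕1⊕1⊕0⊕0⊕0⊕1 = 0
s8 (pos 8,9,10,11,12,13,14,15,24,25,26,27,28,29,30,31): 0⊕0⊕0⊕0⊕1⊕0⊕0⊕1⊕1⊕0⊕0⊕1⊕0⊕0⊕0⊕1 = 1
s16 (pos 16,17,18,19,20,21,22,23,24,25,26,27,28,29,30,31): 0⊕1⊕1⊕0⊕1⊕1⊕1⊕1⊕1⊕0⊕0⊕1⊕0⊕0⊕0⊕1 = 1
Syndrome s16…s1 = 11001 → error at position 25.
Flip position 25: 0001011000010010110111110010001 → 0001011000010010110111111010001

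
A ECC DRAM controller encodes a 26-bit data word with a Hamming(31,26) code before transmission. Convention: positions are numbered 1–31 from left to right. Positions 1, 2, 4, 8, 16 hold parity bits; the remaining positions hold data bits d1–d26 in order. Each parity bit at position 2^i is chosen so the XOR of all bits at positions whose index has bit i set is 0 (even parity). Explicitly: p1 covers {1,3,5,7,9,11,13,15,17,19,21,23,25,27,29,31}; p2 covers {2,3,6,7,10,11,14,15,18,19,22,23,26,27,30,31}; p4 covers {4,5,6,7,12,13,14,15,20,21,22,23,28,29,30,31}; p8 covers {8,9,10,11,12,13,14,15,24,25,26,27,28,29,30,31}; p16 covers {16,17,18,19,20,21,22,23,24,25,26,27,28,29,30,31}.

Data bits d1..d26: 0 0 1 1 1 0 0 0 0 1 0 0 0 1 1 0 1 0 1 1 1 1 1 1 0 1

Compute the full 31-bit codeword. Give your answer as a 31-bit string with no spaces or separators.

Place data at non-parity positions: p1 p2 0 p4 0 1 1 p8 1 0 0 0 0 1 0 p16 0 0 1 1 0 1 0 1 1 1 1 1 1 0 1
p1 (pos 1,3,5,7,9,11,13,15,17,19,21,23,25,27,29,31): XOR of data positions = 0⊕0⊕1⊕1⊕0⊕0⊕0⊕0⊕1⊕0⊕0⊕1⊕1⊕1⊕1 = 1
p2 (pos 2,3,6,7,10,11,14,15,18,19,22,23,26,27,30,31): XOR of data positions = 0⊕1⊕1⊕0⊕0⊕1⊕0⊕0⊕1⊕1⊕0⊕1⊕1⊕0⊕1 = 0
p4 (pos 4,5,6,7,12,13,14,15,20,21,22,23,28,29,30,31): XOR of data positions = 0⊕1⊕1⊕0⊕0⊕1⊕0⊕1⊕0⊕1⊕0⊕1⊕1⊕0⊕1 = 0
p8 (pos 8,9,10,11,12,13,14,15,24,25,26,27,28,29,30,31): XOR of data positions = 1⊕0⊕0⊕0⊕0⊕1⊕0⊕1⊕1⊕1⊕1⊕1⊕1⊕0⊕1 = 1
p16 (pos 16,17,18,19,20,21,22,23,24,25,26,27,28,29,30,31): XOR of data positions = 0⊕0⊕1⊕1⊕0⊕1⊕0⊕1⊕1⊕1⊕1⊕1⊕1⊕0⊕1 = 0
Codeword: 1000011110000100001101011111101

1000011110000100001101011111101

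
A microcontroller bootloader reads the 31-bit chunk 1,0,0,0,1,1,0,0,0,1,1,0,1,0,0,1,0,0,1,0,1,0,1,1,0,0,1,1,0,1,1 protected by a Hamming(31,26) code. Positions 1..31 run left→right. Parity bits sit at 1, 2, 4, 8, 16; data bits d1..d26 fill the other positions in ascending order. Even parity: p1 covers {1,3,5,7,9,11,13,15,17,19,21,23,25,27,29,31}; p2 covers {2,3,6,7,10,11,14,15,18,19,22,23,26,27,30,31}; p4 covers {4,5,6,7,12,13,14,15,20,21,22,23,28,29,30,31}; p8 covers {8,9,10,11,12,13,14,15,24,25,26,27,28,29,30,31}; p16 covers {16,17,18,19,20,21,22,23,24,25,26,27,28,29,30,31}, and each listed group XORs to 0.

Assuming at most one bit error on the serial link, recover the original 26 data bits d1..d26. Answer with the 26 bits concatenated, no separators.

01100110100101010110011011

s1 (pos 1,3,5,7,9,11,13,15,17,19,21,23,25,27,29,31): 1⊕0⊕1⊕0⊕0⊕1⊕1⊕0⊕0⊕1⊕1⊕1⊕0⊕1⊕0⊕1 = 1
s2 (pos 2,3,6,7,10,11,14,15,18,19,22,23,26,27,30,31): 0⊕0⊕1⊕0⊕1⊕1⊕0⊕0⊕0⊕1⊕0⊕1⊕0⊕1⊕1⊕1 = 0
s4 (pos 4,5,6,7,12,13,14,15,20,21,22,23,28,29,30,31): 0⊕1⊕1⊕0⊕0⊕1⊕0⊕0⊕0⊕1⊕0⊕1⊕1⊕0⊕1⊕1 = 0
s8 (pos 8,9,10,11,12,13,14,15,24,25,26,27,28,29,30,31): 0⊕0⊕1⊕1⊕0⊕1⊕0⊕0⊕1⊕0⊕0⊕1⊕1⊕0⊕1⊕1 = 0
s16 (pos 16,17,18,19,20,21,22,23,24,25,26,27,28,29,30,31): 1⊕0⊕0⊕1⊕0⊕1⊕0⊕1⊕1⊕0⊕0⊕1⊕1⊕0⊕1⊕1 = 1
Syndrome s16…s1 = 10001 → error at position 17.
Flip position 17: 1000110001101001001010110011011 → 1000110001101001101010110011011
Read data bits from positions 3,5,6,7,9,10,11,12,13,14,15,17,18,19,20,21,22,23,24,25,26,27,28,29,30,31: 01100110100101010110011011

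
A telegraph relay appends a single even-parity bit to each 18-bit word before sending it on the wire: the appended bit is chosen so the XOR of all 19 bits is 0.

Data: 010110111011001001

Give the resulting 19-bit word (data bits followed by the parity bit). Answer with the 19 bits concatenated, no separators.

XOR of the 18 data bits: 0⊕1⊕0⊕1⊕1⊕0⊕1⊕1⊕1⊕0⊕1⊕1⊕0⊕0⊕1⊕0⊕0⊕1 = 0
Parity bit = 0 (so all 19 bits XOR to 0).

0101101110110010010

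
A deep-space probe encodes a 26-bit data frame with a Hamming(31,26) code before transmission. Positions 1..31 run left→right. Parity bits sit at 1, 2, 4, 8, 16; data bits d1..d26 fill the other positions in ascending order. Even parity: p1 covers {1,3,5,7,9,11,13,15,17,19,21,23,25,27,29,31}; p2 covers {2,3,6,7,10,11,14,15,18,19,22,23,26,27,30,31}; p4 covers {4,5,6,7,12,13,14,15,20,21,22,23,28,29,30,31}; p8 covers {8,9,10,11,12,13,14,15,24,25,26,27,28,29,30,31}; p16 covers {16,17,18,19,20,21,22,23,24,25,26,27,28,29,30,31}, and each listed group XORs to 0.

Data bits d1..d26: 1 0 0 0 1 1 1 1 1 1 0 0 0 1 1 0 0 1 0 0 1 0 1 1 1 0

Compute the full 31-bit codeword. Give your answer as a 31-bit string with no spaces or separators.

1010000011111101001100100101110

Place data at non-parity positions: p1 p2 1 p4 0 0 0 p8 1 1 1 1 1 1 0 p16 0 0 1 1 0 0 1 0 0 1 0 1 1 1 0
p1 (pos 1,3,5,7,9,11,13,15,17,19,21,23,25,27,29,31): XOR of data positions = 1⊕0⊕0⊕1⊕1⊕1⊕0⊕0⊕1⊕0⊕1⊕0⊕0⊕1⊕0 = 1
p2 (pos 2,3,6,7,10,11,14,15,18,19,22,23,26,27,30,31): XOR of data positions = 1⊕0⊕0⊕1⊕1⊕1⊕0⊕0⊕1⊕0⊕1⊕1⊕0⊕1⊕0 = 0
p4 (pos 4,5,6,7,12,13,14,15,20,21,22,23,28,29,30,31): XOR of data positions = 0⊕0⊕0⊕1⊕1⊕1⊕0⊕1⊕0⊕0⊕1⊕1⊕1⊕1⊕0 = 0
p8 (pos 8,9,10,11,12,13,14,15,24,25,26,27,28,29,30,31): XOR of data positions = 1⊕1⊕1⊕1⊕1⊕1⊕0⊕0⊕0⊕1⊕0⊕1⊕1⊕1⊕0 = 0
p16 (pos 16,17,18,19,20,21,22,23,24,25,26,27,28,29,30,31): XOR of data positions = 0⊕0⊕1⊕1⊕0⊕0⊕1⊕0⊕0⊕1⊕0⊕1⊕1⊕1⊕0 = 1
Codeword: 1010000011111101001100100101110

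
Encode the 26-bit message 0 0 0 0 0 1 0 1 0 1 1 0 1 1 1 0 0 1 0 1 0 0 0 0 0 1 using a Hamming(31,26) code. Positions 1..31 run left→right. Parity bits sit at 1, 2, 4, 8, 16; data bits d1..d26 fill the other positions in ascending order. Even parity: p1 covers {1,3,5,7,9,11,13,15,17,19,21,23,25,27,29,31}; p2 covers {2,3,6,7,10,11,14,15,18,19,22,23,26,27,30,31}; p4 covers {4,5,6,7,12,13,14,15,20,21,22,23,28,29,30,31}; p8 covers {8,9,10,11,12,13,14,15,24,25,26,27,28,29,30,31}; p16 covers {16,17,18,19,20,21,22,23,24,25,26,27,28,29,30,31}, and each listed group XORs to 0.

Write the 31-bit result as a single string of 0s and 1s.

Place data at non-parity positions: p1 p2 0 p4 0 0 0 p8 0 1 0 1 0 1 1 p16 0 1 1 1 0 0 1 0 1 0 0 0 0 0 1
p1 (pos 1,3,5,7,9,11,13,15,17,19,21,23,25,27,29,31): XOR of data positions = 0⊕0⊕0⊕0⊕0⊕0⊕1⊕0⊕1⊕0⊕1⊕1⊕0⊕0⊕1 = 1
p2 (pos 2,3,6,7,10,11,14,15,18,19,22,23,26,27,30,31): XOR of data positions = 0⊕0⊕0⊕1⊕0⊕1⊕1⊕1⊕1⊕0⊕1⊕0⊕0⊕0⊕1 = 1
p4 (pos 4,5,6,7,12,13,14,15,20,21,22,23,28,29,30,31): XOR of data positions = 0⊕0⊕0⊕1⊕0⊕1⊕1⊕1⊕0⊕0⊕1⊕0⊕0⊕0⊕1 = 0
p8 (pos 8,9,10,11,12,13,14,15,24,25,26,27,28,29,30,31): XOR of data positions = 0⊕1⊕0⊕1⊕0⊕1⊕1⊕0⊕1⊕0⊕0⊕0⊕0⊕0⊕1 = 0
p16 (pos 16,17,18,19,20,21,22,23,24,25,26,27,28,29,30,31): XOR of data positions = 0⊕1⊕1⊕1⊕0⊕0⊕1⊕0⊕1⊕0⊕0⊕0⊕0⊕0⊕1 = 0
Codeword: 1100000001010110011100101000001

1100000001010110011100101000001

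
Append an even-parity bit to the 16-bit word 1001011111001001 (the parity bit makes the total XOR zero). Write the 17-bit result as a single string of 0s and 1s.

XOR of the 16 data bits: 1⊕0⊕0⊕1⊕0⊕1⊕1⊕1⊕1⊕1⊕0⊕0⊕1⊕0⊕0⊕1 = 1
Parity bit = 1 (so all 17 bits XOR to 0).

10010111110010011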